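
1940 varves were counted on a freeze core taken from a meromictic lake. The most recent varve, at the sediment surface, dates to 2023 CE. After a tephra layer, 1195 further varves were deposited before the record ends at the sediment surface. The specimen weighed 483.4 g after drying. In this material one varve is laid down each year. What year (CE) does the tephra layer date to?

1195 varves formed after the tephra layer.
2023 − 1195 = 828 CE.

828 CE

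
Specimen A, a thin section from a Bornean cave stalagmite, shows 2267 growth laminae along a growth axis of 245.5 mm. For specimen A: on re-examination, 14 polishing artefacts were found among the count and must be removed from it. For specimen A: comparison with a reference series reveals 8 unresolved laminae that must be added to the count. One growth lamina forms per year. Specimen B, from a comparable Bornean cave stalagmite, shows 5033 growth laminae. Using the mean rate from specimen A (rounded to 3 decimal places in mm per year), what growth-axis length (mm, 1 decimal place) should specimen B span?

Specimen A: correcting the raw count gives 2267 − 14 + 8 = 2261 true growth laminae.
A: Mean rate = 245.5 mm / 2261 years ≈ 0.109 mm per year.
For B, 0.109 mm/year × 5033 years = 548.6 mm.

548.6 mm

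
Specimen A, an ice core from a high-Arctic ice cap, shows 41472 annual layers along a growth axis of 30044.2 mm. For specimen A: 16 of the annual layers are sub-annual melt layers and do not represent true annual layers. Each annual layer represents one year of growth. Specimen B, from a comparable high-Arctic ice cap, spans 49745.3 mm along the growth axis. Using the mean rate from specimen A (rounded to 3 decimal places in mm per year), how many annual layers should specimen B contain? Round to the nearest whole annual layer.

Specimen A: true annual layer count = 41472 − 16 = 41456.
A: Extension rate ≈ 30044.2 / 41456 = 0.725 mm/year.
Specimen B: 49745.3 mm / 0.725 mm per year = 68614.21 years ≈ 68614 annual layers.

68614 annual layers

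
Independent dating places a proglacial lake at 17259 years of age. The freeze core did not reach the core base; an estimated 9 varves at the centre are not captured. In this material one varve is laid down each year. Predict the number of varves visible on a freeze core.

One varve per year gives 17259 varves over 17259 years.
Subtracting the 9 varves not captured gives 17259 − 9 = 17250 varves in the record.

17250 varves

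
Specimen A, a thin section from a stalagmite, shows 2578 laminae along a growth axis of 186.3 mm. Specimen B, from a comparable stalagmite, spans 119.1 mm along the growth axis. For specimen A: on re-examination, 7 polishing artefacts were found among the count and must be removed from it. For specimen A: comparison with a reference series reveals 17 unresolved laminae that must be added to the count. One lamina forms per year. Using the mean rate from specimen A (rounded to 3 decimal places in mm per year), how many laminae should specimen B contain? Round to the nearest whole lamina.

1654 laminae

Specimen A: after corrections the count is 2578 − 7 + 17 = 2588 laminae.
A: Extension rate ≈ 186.3 / 2588 = 0.072 mm/yr.
Specimen B: 119.1 mm / 0.072 mm per year = 1654.17 years ≈ 1654 laminae.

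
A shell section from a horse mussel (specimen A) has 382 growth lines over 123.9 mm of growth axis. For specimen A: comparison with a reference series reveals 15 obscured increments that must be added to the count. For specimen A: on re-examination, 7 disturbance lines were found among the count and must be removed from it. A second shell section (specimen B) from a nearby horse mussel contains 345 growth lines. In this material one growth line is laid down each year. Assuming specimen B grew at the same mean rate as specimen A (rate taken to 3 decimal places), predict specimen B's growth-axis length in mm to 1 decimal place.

Specimen A: after corrections the count is 382 − 7 + 15 = 390 growth lines.
A: Mean rate = 123.9 mm / 390 years ≈ 0.318 mm/yr.
Length of B = 0.318 × 345 = 109.7 mm.

109.7 mm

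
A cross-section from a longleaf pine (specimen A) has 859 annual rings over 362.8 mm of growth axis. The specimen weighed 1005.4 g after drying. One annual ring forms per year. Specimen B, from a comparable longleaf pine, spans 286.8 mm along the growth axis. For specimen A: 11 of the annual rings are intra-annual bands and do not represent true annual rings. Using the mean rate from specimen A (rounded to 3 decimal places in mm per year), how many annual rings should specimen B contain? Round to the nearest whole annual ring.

Specimen A: correcting the raw count gives 859 − 11 = 848 true annual rings.
A: 362.8 mm over 848 years gives 362.8 / 848 ≈ 0.428 mm/year.
B spans 286.8 / 0.428 = 670.09 years ≈ 670 annual rings.

670 annual rings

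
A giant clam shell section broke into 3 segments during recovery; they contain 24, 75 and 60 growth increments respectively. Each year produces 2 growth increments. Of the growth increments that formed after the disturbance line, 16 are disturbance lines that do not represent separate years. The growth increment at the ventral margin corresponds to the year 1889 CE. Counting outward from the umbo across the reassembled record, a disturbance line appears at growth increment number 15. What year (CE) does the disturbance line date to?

1825 CE

Total growth increments = 24 + 75 + 60 = 159.
159 − 15 = 144 growth increments lie beyond the disturbance line toward the ventral margin.
Removing the 16 false growth increments leaves 144 − 16 = 128 true growth increments beyond the disturbance line.
Dividing by 2 growth increments per year: 128 / 2 = 64 years.
Counting back 64 years from 1889 CE places the disturbance line in 1889 − 64 = 1825 CE.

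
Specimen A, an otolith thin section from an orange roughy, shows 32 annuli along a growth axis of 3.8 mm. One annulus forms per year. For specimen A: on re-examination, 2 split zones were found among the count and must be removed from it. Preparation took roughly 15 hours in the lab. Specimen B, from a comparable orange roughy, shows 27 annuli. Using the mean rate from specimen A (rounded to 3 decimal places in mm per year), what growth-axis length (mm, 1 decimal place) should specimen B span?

Specimen A: true annulus count = 32 − 2 = 30.
A: 3.8 mm over 30 years gives 3.8 / 30 ≈ 0.127 mm per year.
B's length ≈ 0.127 × 27 = 3.4 mm.

3.4 mm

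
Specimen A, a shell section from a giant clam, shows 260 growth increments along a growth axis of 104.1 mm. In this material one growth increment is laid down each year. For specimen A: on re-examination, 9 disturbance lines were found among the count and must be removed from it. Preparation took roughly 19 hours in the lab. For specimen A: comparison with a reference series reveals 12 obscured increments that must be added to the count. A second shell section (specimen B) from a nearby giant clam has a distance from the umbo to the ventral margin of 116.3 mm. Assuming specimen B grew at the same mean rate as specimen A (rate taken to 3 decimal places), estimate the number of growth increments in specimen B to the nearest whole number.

294 growth increments

Specimen A: adjusted count: 260 − 9 + 12 = 263 growth increments.
A: Mean rate = 104.1 mm / 263 years ≈ 0.396 mm per year.
B spans 116.3 / 0.396 = 293.69 years ≈ 294 growth increments.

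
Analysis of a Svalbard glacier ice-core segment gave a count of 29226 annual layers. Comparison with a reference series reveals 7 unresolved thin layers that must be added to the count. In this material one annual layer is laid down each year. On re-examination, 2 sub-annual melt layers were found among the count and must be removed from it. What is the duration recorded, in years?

29231 years

After corrections the count is 29226 − 2 + 7 = 29231 annual layers.
One annual layer per year makes the duration 29231 years.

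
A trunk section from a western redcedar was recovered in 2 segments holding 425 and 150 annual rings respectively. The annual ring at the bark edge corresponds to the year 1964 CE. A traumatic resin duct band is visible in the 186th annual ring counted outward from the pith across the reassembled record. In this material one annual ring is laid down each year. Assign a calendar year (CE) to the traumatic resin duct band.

Total annual rings = 425 + 150 = 575.
575 − 186 = 389 annual rings lie beyond the traumatic resin duct band toward the bark edge.
The annual ring at the bark edge is 1964 CE, so the traumatic resin duct band dates to 1964 − 389 = 1575 CE.

1575 CE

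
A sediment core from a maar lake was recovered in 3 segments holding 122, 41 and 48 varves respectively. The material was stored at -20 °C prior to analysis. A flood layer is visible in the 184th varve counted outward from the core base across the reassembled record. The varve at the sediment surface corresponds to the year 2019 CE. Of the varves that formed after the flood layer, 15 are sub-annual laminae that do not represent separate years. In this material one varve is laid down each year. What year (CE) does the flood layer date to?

Total varves = 122 + 41 + 48 = 211.
The flood layer sits at varve 184 from the core base, so 211 − 184 = 27 varves formed after it.
Excluding 15 false varves: 27 − 15 = 12.
2019 − 12 = 2007 CE.

2007 CE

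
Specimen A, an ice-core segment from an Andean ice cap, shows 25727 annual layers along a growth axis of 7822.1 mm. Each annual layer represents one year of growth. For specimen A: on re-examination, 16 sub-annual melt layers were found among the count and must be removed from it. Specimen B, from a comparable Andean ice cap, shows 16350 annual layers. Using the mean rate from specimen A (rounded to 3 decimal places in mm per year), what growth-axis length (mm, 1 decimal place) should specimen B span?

Specimen A: after corrections the count is 25727 − 16 = 25711 annual layers.
A: Extension rate ≈ 7822.1 / 25711 = 0.304 mm per year.
Length of B = 0.304 × 16350 = 4970.4 mm.

4970.4 mm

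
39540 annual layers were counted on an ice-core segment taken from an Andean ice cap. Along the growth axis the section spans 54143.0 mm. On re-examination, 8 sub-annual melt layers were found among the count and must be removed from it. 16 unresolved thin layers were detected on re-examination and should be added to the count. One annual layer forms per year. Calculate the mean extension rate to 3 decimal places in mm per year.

Correcting the raw count gives 39540 − 8 + 16 = 39548 true annual layers.
Mean rate = 54143.0 mm / 39548 years ≈ 1.369 mm per year.

1.369 mm per year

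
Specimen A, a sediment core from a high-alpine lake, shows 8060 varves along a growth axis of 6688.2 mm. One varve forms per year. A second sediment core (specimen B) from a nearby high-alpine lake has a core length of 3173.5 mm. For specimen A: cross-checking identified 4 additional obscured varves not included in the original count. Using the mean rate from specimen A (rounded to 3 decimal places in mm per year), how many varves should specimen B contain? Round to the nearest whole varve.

3828 varves

Specimen A: true varve count = 8060 + 4 = 8064.
A: 6688.2 mm over 8064 years gives 6688.2 / 8064 ≈ 0.829 mm per year.
For B, 3173.5 / 0.829 = 3828.11 years ≈ 3828 varves.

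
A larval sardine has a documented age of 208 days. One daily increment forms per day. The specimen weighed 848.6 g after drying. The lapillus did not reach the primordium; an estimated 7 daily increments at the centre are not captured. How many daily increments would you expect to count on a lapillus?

Expected daily increments over 208 days: 208.
Subtracting the 7 daily increments not captured gives 208 − 7 = 201 daily increments in the record.

201 daily increments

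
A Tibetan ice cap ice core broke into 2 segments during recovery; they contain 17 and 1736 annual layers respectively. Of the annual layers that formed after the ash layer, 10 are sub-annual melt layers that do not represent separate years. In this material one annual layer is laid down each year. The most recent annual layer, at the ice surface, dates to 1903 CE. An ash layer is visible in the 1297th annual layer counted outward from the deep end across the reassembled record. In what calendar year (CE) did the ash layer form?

1457 CE

Total annual layers = 17 + 1736 = 1753.
1753 − 1297 = 456 annual layers lie beyond the ash layer toward the ice surface.
Excluding 10 false annual layers: 456 − 10 = 446.
Counting back 446 years from 1903 CE places the ash layer in 1903 − 446 = 1457 CE.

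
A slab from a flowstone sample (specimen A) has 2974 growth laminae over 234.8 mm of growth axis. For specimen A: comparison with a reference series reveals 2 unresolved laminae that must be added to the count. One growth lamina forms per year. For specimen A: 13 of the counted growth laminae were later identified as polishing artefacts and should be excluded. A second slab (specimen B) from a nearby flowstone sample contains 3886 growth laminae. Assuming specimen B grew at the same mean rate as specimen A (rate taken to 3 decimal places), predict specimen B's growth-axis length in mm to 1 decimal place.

Specimen A: after corrections the count is 2974 − 13 + 2 = 2963 growth laminae.
A: Extension rate ≈ 234.8 / 2963 = 0.079 mm per year.
B's length ≈ 0.079 × 3886 = 307.0 mm.

307.0 mm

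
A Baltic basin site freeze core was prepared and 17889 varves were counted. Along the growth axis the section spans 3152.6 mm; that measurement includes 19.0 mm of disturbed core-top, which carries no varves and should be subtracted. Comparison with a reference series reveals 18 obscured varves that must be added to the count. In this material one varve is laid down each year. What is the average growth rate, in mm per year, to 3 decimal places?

True varve count = 17889 + 18 = 17907.
The growth record spans 3152.6 − 19.0 = 3133.6 mm.
Extension rate ≈ 3133.6 / 17907 = 0.175 mm per year.

0.175 mm per year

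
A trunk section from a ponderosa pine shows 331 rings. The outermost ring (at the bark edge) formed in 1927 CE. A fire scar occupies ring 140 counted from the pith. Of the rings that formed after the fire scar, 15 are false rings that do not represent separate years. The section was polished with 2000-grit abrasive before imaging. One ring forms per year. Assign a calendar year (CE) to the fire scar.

1751 CE

331 − 140 = 191 rings lie beyond the fire scar toward the bark edge.
Excluding 15 false rings: 191 − 15 = 176.
Counting back 176 years from 1927 CE places the fire scar in 1927 − 176 = 1751 CE.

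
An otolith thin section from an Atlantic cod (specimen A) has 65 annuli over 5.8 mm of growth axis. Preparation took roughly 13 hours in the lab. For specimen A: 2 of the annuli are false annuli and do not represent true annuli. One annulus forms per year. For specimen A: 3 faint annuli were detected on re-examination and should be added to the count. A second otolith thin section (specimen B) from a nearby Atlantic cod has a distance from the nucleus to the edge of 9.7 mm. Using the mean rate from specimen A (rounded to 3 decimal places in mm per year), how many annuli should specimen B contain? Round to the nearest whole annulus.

Specimen A: after corrections the count is 65 − 2 + 3 = 66 annuli.
A: Mean rate = 5.8 mm / 66 years ≈ 0.088 mm/year.
B spans 9.7 / 0.088 = 110.23 years ≈ 110 annuli.

110 annuli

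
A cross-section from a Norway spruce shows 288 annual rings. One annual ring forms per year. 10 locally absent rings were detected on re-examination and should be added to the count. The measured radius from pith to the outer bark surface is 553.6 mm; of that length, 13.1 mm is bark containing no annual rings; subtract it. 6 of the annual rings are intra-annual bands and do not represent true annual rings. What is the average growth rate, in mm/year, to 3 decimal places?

1.851 mm/year

True annual ring count = 288 − 6 + 10 = 292.
Net length = 553.6 − 13.1 = 540.5 mm.
Mean rate = 540.5 mm / 292 years ≈ 1.851 mm/year.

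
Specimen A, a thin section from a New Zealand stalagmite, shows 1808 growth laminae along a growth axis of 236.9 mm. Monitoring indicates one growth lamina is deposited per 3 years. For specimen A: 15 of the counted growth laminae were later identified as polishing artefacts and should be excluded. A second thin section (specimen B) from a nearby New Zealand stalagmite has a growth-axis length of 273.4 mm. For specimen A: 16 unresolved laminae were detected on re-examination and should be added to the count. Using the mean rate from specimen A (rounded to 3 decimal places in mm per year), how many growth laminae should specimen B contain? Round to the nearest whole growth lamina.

Specimen A: correcting the raw count gives 1808 − 15 + 16 = 1809 true growth laminae.
Specimen A: at 3 years per growth lamina, 1809 × 3 = 5427 years.
A: 236.9 mm over 5427 years gives 236.9 / 5427 ≈ 0.044 mm per year.
Specimen B: 273.4 mm / 0.044 mm per year = 6213.64 years; at 3 years per growth lamina that is 6213.64 / 3 ≈ 2071 growth laminae.

2071 growth laminae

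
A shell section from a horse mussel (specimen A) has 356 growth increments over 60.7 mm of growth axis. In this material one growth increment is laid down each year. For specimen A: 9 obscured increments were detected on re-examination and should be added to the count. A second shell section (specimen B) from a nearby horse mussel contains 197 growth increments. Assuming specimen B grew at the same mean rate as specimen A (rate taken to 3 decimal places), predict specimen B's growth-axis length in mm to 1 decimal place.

32.7 mm

Specimen A: adjusted count: 356 + 9 = 365 growth increments.
A: 60.7 mm over 365 years gives 60.7 / 365 ≈ 0.166 mm/yr.
For B, 0.166 mm/year × 197 years = 32.7 mm.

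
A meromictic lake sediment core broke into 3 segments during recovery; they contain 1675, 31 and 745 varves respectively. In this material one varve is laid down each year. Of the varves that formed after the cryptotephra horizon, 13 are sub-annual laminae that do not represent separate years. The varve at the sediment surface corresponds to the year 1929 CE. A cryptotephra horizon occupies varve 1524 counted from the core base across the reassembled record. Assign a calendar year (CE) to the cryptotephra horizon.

Total varves = 1675 + 31 + 745 = 2451.
The cryptotephra horizon sits at varve 1524 from the core base, so 2451 − 1524 = 927 varves formed after it.
927 − 13 false = 914 true varves after the cryptotephra horizon.
The varve at the sediment surface is 1929 CE, so the cryptotephra horizon dates to 1929 − 914 = 1015 CE.

1015 CE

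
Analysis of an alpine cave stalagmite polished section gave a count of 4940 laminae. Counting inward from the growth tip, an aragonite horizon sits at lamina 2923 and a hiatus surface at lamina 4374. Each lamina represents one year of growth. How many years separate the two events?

4374 − 2923 = 1451 laminae lie between the two events.
One lamina per year makes the interval 1451 years.

1451 years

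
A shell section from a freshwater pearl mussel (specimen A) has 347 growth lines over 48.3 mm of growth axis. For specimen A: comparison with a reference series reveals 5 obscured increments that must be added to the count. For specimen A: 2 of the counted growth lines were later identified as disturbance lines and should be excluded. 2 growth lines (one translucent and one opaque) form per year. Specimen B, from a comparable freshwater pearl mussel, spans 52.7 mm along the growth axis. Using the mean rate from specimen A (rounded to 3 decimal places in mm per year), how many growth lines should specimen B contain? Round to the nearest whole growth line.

Specimen A: adjusted count: 347 − 2 + 5 = 350 growth lines.
Specimen A: with 2 growth lines per year, 350 / 2 = 175 years.
A: Extension rate ≈ 48.3 / 175 = 0.276 mm/year.
B spans 52.7 / 0.276 = 190.94 years; at 2 growth lines per year that is 190.94 × 2 ≈ 382 growth lines.

382 growth lines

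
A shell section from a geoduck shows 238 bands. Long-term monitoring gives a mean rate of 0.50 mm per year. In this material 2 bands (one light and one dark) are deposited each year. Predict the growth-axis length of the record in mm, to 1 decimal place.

59.5 mm

238 bands at 2 per year is 238 / 2 = 119 years.
Length ≈ 0.50 × 119 = 59.5 mm.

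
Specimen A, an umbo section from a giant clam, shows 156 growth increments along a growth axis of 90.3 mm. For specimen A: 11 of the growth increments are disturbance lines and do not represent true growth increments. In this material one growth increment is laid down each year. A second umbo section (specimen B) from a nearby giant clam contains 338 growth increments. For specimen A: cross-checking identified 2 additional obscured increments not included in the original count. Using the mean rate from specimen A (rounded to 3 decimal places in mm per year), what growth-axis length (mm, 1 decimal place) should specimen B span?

207.5 mm

Specimen A: correcting the raw count gives 156 − 11 + 2 = 147 true growth increments.
A: 90.3 mm over 147 years gives 90.3 / 147 ≈ 0.614 mm/year.
Length of B = 0.614 × 338 = 207.5 mm.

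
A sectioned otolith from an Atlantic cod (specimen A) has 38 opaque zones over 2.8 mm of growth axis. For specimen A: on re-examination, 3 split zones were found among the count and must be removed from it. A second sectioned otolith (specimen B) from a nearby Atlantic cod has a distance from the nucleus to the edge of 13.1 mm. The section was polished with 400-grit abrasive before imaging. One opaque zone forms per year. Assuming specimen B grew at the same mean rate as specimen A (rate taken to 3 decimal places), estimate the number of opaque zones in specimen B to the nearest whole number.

Specimen A: correcting the raw count gives 38 − 3 = 35 true opaque zones.
A: Mean rate = 2.8 mm / 35 years ≈ 0.080 mm/yr.
B spans 13.1 / 0.080 = 163.75 years ≈ 164 opaque zones.

164 opaque zones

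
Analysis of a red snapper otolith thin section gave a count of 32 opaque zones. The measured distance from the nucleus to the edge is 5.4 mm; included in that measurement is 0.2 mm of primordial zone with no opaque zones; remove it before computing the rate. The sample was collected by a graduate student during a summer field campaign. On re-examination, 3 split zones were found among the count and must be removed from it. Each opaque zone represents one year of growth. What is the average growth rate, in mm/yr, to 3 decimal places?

True opaque zone count = 32 − 3 = 29.
The growth record spans 5.4 − 0.2 = 5.2 mm.
5.2 mm over 29 years gives 5.2 / 29 ≈ 0.179 mm/yr.

0.179 mm/yr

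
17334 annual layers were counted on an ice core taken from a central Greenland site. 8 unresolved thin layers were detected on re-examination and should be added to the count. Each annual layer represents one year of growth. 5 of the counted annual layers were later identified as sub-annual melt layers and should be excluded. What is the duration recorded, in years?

17337 years

Correcting the raw count gives 17334 − 5 + 8 = 17337 true annual layers.
With a one-to-one annual layer periodicity this is 17337 years.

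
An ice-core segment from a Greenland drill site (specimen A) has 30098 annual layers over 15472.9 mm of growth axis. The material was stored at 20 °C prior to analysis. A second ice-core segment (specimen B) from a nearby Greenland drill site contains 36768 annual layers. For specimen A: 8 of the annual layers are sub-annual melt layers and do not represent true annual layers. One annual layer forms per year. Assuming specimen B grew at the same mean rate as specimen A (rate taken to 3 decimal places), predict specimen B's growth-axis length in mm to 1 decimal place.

18898.8 mm

Specimen A: true annual layer count = 30098 − 8 = 30090.
A: Extension rate ≈ 15472.9 / 30090 = 0.514 mm per year.
Length of B = 0.514 × 36768 = 18898.8 mm.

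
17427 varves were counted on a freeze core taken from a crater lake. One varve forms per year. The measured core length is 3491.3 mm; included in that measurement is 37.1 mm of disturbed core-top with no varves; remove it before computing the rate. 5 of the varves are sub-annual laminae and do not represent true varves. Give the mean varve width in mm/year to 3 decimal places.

0.198 mm/year

Correcting the raw count gives 17427 − 5 = 17422 true varves.
The growth record spans 3491.3 − 37.1 = 3454.2 mm.
3454.2 mm over 17422 years gives 3454.2 / 17422 ≈ 0.198 mm/year.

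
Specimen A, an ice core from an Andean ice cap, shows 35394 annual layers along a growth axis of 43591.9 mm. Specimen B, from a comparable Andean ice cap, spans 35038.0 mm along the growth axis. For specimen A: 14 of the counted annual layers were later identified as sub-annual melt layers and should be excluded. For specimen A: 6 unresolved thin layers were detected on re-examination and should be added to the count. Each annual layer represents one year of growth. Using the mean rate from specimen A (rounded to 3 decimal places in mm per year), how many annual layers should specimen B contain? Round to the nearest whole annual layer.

Specimen A: true annual layer count = 35394 − 14 + 6 = 35386.
A: Extension rate ≈ 43591.9 / 35386 = 1.232 mm/yr.
B spans 35038.0 / 1.232 = 28439.94 years ≈ 28440 annual layers.

28440 annual layers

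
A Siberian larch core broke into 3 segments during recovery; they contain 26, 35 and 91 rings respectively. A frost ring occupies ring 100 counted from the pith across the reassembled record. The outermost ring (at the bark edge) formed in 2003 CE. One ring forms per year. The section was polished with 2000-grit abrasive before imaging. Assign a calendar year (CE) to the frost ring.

1951 CE

Total rings = 26 + 35 + 91 = 152.
The frost ring sits at ring 100 from the pith, so 152 − 100 = 52 rings formed after it.
Counting back 52 years from 2003 CE places the frost ring in 2003 − 52 = 1951 CE.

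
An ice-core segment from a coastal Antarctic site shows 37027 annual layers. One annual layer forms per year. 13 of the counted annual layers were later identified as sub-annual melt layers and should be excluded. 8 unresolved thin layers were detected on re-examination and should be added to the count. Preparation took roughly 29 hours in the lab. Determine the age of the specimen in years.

After corrections the count is 37027 − 13 + 8 = 37022 annual layers.
At one annual layer per year, that is 37022 years.

37022 years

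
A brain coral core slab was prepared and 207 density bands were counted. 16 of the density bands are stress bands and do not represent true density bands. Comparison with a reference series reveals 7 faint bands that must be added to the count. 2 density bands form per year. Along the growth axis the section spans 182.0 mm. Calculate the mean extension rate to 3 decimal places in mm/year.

True density band count = 207 − 16 + 7 = 198.
Dividing by 2 density bands per year: 198 / 2 = 99 years.
Mean rate = 182.0 mm / 99 years ≈ 1.838 mm/year.

1.838 mm/year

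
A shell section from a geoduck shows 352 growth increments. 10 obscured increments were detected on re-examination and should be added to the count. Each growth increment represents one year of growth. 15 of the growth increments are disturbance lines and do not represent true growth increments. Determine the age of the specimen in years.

347 yr

True growth increment count = 352 − 15 + 10 = 347.
With a one-to-one growth increment periodicity this is 347 years.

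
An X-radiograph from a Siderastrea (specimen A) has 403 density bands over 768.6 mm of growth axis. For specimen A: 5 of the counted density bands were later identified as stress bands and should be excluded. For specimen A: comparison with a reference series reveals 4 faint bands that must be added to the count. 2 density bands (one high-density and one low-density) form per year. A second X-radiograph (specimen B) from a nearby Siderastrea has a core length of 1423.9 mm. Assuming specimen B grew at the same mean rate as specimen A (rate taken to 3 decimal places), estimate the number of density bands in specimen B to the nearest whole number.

745 density bands

Specimen A: adjusted count: 403 − 5 + 4 = 402 density bands.
Specimen A: dividing by 2 density bands per year: 402 / 2 = 201 years.
A: Extension rate ≈ 768.6 / 201 = 3.824 mm per year.
Specimen B: 1423.9 mm / 3.824 mm per year = 372.36 years; at 2 density bands per year that is 372.36 × 2 ≈ 745 density bands.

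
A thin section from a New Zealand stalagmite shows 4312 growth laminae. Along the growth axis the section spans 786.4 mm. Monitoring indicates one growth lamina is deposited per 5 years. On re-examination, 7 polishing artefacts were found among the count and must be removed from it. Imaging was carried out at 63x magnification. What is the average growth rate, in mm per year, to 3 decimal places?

0.037 mm per year

True growth lamina count = 4312 − 7 = 4305.
4305 growth laminae at 5 years each span 4305 × 5 = 21525 years.
Mean rate = 786.4 mm / 21525 years ≈ 0.037 mm per year.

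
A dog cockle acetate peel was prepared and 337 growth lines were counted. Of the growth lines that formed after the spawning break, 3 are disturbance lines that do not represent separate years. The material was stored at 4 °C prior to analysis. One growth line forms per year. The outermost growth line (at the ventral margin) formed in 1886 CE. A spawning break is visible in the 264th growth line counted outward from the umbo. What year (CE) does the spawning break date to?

The spawning break sits at growth line 264 from the umbo, so 337 − 264 = 73 growth lines formed after it.
73 − 3 false = 70 true growth lines after the spawning break.
1886 − 70 = 1816 CE.

1816 CE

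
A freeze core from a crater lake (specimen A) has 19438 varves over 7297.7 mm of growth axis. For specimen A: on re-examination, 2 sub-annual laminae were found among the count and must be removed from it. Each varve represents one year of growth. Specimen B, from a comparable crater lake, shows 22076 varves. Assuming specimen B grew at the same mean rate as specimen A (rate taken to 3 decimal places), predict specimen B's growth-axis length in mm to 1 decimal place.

8278.5 mm

Specimen A: after corrections the count is 19438 − 2 = 19436 varves.
A: 7297.7 mm over 19436 years gives 7297.7 / 19436 ≈ 0.375 mm/year.
Length of B = 0.375 × 22076 = 8278.5 mm.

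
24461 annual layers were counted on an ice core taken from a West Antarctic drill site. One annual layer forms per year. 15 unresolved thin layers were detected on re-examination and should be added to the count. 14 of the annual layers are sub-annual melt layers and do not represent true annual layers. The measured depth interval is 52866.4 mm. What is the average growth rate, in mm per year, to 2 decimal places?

2.16 mm per year

After corrections the count is 24461 − 14 + 15 = 24462 annual layers.
52866.4 mm over 24462 years gives 52866.4 / 24462 ≈ 2.16 mm per year.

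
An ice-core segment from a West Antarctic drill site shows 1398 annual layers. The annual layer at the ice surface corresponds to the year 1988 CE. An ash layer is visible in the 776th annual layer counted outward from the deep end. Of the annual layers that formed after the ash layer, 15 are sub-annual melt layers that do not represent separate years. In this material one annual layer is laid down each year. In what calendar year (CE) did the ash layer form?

Between annual layer 776 and the ice surface there are 1398 − 776 = 622 annual layers.
Excluding 15 false annual layers: 622 − 15 = 607.
The annual layer at the ice surface is 1988 CE, so the ash layer dates to 1988 − 607 = 1381 CE.

1381 CE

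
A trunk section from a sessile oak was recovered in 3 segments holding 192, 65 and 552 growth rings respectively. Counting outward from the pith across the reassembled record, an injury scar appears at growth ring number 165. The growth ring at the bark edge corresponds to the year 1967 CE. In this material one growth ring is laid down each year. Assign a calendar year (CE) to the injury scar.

1323 CE

Total growth rings = 192 + 65 + 552 = 809.
The injury scar sits at growth ring 165 from the pith, so 809 − 165 = 644 growth rings formed after it.
Counting back 644 years from 1967 CE places the injury scar in 1967 − 644 = 1323 CE.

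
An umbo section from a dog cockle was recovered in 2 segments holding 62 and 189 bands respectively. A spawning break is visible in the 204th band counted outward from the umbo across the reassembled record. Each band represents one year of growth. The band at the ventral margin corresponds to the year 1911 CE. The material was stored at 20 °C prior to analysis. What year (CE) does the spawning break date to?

Total bands = 62 + 189 = 251.
251 − 204 = 47 bands lie beyond the spawning break toward the ventral margin.
The band at the ventral margin is 1911 CE, so the spawning break dates to 1911 − 47 = 1864 CE.

1864 CE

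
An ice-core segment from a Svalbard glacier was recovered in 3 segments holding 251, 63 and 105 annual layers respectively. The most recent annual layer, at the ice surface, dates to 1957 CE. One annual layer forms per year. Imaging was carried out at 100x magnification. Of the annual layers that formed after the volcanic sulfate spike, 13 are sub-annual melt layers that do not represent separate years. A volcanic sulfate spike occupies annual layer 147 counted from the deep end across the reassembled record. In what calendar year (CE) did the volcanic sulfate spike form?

Total annual layers = 251 + 63 + 105 = 419.
419 − 147 = 272 annual layers lie beyond the volcanic sulfate spike toward the ice surface.
Excluding 13 false annual layers: 272 − 13 = 259.
Counting back 259 years from 1957 CE places the volcanic sulfate spike in 1957 − 259 = 1698 CE.

1698 CE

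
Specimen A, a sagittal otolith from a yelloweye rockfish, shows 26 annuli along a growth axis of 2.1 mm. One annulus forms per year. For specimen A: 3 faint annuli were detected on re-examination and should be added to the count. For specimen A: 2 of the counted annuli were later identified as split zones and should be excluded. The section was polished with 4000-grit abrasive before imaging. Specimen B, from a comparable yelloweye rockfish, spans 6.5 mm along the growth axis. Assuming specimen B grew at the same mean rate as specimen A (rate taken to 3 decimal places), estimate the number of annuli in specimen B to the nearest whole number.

83 annuli

Specimen A: correcting the raw count gives 26 − 2 + 3 = 27 true annuli.
A: Extension rate ≈ 2.1 / 27 = 0.078 mm/year.
Specimen B: 6.5 mm / 0.078 mm per year = 83.33 years ≈ 83 annuli.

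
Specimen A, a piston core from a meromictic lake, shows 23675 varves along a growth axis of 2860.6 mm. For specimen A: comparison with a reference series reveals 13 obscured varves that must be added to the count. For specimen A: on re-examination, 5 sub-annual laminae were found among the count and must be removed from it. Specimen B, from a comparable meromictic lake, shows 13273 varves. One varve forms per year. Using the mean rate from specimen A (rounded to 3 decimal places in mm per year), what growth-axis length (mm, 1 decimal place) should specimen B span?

1606.0 mm

Specimen A: true varve count = 23675 − 5 + 13 = 23683.
A: Extension rate ≈ 2860.6 / 23683 = 0.121 mm/yr.
For B, 0.121 mm/year × 13273 years = 1606.0 mm.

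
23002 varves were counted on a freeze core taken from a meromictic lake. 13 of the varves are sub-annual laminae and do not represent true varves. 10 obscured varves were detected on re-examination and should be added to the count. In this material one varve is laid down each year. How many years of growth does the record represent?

22999 yr

True varve count = 23002 − 13 + 10 = 22999.
At one varve per year, that is 22999 years.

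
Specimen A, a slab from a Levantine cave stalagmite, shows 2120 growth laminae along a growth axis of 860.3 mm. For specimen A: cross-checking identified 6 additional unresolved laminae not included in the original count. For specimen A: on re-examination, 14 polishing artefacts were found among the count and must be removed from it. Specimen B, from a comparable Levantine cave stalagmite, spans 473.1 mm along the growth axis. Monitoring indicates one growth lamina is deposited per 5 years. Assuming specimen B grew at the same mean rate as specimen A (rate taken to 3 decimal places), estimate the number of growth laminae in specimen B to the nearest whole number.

1168 growth laminae

Specimen A: adjusted count: 2120 − 14 + 6 = 2112 growth laminae.
Specimen A: at 5 years per growth lamina, 2112 × 5 = 10560 years.
A: 860.3 mm over 10560 years gives 860.3 / 10560 ≈ 0.081 mm/yr.
For B, 473.1 / 0.081 = 5840.74 years; at 5 years per growth lamina that is 5840.74 / 5 ≈ 1168 growth laminae.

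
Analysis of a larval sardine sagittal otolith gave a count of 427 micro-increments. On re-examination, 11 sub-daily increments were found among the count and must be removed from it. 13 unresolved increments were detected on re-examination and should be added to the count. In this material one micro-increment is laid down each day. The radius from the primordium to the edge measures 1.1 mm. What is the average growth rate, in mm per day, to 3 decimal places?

0.003 mm per day

After corrections the count is 427 − 11 + 13 = 429 micro-increments.
Extension rate ≈ 1.1 / 429 = 0.003 mm per day.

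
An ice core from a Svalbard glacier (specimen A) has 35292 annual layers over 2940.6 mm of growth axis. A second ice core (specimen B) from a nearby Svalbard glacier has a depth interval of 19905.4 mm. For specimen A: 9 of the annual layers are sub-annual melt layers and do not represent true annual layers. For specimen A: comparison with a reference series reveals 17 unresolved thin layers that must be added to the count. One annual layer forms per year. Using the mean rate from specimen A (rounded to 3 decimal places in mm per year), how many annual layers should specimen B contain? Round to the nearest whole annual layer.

Specimen A: adjusted count: 35292 − 9 + 17 = 35300 annual layers.
A: 2940.6 mm over 35300 years gives 2940.6 / 35300 ≈ 0.083 mm per year.
Specimen B: 19905.4 mm / 0.083 mm per year = 239824.10 years ≈ 239824 annual layers.

239824 annual layers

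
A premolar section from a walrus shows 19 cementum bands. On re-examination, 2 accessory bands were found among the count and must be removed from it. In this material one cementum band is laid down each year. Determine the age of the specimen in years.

17 years

Correcting the raw count gives 19 − 2 = 17 true cementum bands.
One cementum band per year makes the duration 17 years.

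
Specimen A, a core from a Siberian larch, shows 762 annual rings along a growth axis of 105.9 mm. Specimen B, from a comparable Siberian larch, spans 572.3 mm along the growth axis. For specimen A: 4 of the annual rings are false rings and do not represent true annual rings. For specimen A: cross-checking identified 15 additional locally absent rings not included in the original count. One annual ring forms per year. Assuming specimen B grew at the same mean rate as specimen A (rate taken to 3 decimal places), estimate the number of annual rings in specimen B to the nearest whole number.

Specimen A: adjusted count: 762 − 4 + 15 = 773 annual rings.
A: Extension rate ≈ 105.9 / 773 = 0.137 mm per year.
B spans 572.3 / 0.137 = 4177.37 years ≈ 4177 annual rings.

4177 annual rings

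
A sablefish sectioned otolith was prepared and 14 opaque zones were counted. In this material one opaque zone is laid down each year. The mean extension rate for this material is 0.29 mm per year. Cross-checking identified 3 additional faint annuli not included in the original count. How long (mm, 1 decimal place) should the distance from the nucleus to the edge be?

4.9 mm

After corrections the count is 14 + 3 = 17 opaque zones.
17 years at 0.29 mm/year gives 0.29 × 17 = 4.9 mm.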